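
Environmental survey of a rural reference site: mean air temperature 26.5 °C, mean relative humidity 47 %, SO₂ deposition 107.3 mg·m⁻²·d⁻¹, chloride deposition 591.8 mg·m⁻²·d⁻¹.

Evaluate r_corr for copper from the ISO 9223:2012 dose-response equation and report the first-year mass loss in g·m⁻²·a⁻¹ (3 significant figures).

copper: f(T) = -0.080·(T−10) [T>10 °C] = -1.3200
  SO₂ term: 0.0053·107.3^0.26·exp(0.059·47-1.3200) = 0.07643
  Sd branch = 0.01025·Sd^0.27·e^(0.036·RH+0.049·T) = 1.143 μm/a
  r_corr = 0.07643 + 1.143 = 1.219 μm/a
Convert to mass loss: 1.219 μm/a × 8.96 g/cm³ = 10.92 g·m⁻²·a⁻¹

r_corr = 10.9 g·m⁻²·a⁻¹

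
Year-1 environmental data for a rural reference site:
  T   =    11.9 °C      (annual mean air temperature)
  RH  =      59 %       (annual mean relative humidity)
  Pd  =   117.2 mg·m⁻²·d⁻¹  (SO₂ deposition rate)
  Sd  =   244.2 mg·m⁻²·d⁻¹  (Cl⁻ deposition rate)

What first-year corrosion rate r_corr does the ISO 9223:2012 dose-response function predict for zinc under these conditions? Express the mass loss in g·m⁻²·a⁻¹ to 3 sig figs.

r_corr = 22.5 g·m⁻²·a⁻¹

zinc: f(T) = -0.071·(T−10) [T>10 °C] = -0.1349
  Pd branch = 0.0129·Pd^0.44·e^(0.046·RH+f) = 1.384 μm/a
  Cl⁻ term: 0.0175·244.2^0.57·exp(0.008·59+0.085·11.9) = 1.771
  r_corr = 1.384 + 1.771 = 3.155 μm/a
Convert to mass loss: 3.155 μm/a × 7.14 g/cm³ = 22.53 g·m⁻²·a⁻¹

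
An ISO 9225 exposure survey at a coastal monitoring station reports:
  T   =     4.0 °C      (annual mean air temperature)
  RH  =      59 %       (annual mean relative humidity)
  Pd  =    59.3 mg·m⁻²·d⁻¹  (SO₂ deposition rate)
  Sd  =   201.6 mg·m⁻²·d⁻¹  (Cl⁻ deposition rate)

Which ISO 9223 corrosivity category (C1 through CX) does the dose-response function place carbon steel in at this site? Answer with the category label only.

carbon steel: T≤10 °C ⇒ hinge +0.150·(4.0−10) = -0.9000
  SO₂ term: 1.77·59.3^0.52·exp(0.02·59-0.9000) = 19.57
  Cl⁻ term: 0.102·201.6^0.62·exp(0.033·59+0.04·4.0) = 22.51
  sum: 19.57 + 22.51 → r_corr = 42.08 μm/a
Category bounds: 25…50 μm/a bracket r_corr ⇒ C3

C3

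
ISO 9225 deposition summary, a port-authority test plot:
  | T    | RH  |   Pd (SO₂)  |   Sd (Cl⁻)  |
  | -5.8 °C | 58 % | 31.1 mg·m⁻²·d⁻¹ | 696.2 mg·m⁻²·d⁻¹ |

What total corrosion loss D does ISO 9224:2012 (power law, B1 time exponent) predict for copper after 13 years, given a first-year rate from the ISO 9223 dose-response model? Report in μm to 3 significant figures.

copper: T≤10 °C ⇒ hinge +0.126·(-5.8−10) = -1.9908
  Pd branch = 0.0053·Pd^0.26·e^(0.059·RH+f) = 0.05419 μm/a
  Sd branch = 0.01025·Sd^0.27·e^(0.036·RH+0.049·T) = 0.3645 μm/a
  r_corr = 0.05419 + 0.3645 = 0.4186 μm/a
ISO 9224: D(t) = r_corr · t^b with b = 0.667 (copper, B1)
  D(13) = 0.4186 × 13^0.667 = 0.4186 × 5.534 = 2.317 μm

D(13) = 2.32 μm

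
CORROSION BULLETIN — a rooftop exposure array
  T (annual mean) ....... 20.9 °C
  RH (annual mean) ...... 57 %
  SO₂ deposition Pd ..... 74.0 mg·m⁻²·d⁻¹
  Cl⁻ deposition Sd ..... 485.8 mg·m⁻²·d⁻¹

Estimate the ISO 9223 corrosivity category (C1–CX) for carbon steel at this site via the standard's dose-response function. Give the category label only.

C5

carbon steel: f(T) = -0.054·(T−10) [T>10 °C] = -0.5886
  sulphur-dioxide contribution → 28.8 μm/a
  chloride contribution → 71.48 μm/a
  ⇒ r_corr(carbon steel) = 100.3 μm/a
ISO 9223 Table 2 (carbon steel): 80 < 100 ≤ 200 μm/a ⇒ C5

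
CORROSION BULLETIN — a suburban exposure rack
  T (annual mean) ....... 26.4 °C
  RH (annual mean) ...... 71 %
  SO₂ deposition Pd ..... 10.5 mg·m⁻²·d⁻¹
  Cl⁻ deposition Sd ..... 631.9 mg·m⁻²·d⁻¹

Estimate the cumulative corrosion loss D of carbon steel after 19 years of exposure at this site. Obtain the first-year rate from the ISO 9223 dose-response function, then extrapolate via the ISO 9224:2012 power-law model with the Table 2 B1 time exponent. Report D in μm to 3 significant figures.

D(19) = 824 μm

carbon steel: f(T) = -0.054·(T−10) [T>10 °C] = -0.8856
  Pd branch = 1.77·Pd^0.52·e^(0.02·RH+f) = 10.26 μm/a
  Cl⁻ term: 0.102·631.9^0.62·exp(0.033·71+0.04·26.4) = 166.4
  r_corr = 10.26 + 166.4 = 176.7 μm/a
Long-term exponent b (ISO 9224 Table 2, B1) = 0.523
  D(19) = 176.7 × 19^0.523 = 176.7 × 4.664 = 824 μm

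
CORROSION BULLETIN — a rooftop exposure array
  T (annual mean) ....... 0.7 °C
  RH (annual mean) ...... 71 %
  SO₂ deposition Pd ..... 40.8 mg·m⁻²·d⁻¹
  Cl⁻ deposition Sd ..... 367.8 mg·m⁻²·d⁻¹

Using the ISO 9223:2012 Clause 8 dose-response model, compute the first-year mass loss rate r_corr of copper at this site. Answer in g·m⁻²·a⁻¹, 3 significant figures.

copper: temperature factor f = +0.126·(-9.3) = -1.1718
  Pd branch = 0.0053·Pd^0.26·e^(0.059·RH+f) = 0.2841 μm/a
  Sd branch = 0.01025·Sd^0.27·e^(0.036·RH+0.049·T) = 0.6736 μm/a
  r_corr = 0.2841 + 0.6736 = 0.9576 μm/a
Convert to mass loss: 0.9576 μm/a × 8.96 g/cm³ = 8.58 g·m⁻²·a⁻¹

r_corr = 8.58 g·m⁻²·a⁻¹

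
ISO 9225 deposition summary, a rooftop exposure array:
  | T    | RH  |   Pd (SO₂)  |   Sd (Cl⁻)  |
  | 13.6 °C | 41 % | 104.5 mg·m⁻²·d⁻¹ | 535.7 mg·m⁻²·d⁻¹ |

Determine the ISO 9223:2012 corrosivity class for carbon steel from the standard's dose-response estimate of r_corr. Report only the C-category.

C4

carbon steel: f(T) = -0.054·(T−10) [T>10 °C] = -0.1944
  SO₂ term: 1.77·104.5^0.52·exp(0.02·41-0.1944) = 37.12
  Sd branch = 0.102·Sd^0.62·e^(0.033·RH+0.04·T) = 33.45 μm/a
  sum: 37.12 + 33.45 → r_corr = 70.57 μm/a
ISO 9223 Table 2 (carbon steel): 50 < 70.6 ≤ 80 μm/a ⇒ C4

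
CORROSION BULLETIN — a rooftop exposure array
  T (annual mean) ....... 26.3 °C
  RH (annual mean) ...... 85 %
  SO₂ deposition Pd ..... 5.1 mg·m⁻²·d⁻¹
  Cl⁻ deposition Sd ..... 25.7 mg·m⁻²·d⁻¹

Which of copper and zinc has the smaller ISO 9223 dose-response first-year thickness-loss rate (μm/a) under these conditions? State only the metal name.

copper

copper: f(T) = -0.080·(T−10) [T>10 °C] = -1.3040
  Pd branch = 0.0053·Pd^0.26·e^(0.059·RH+f) = 0.3311 μm/a
  Sd branch = 0.01025·Sd^0.27·e^(0.036·RH+0.049·T) = 1.906 μm/a
  sum: 0.3311 + 1.906 → r_corr = 2.237 μm/a
zinc: f(T) = -0.071·(T−10) [T>10 °C] = -1.1573
  Pd branch = 0.0129·Pd^0.44·e^(0.046·RH+f) = 0.4144 μm/a
  Sd branch = 0.0175·Sd^0.57·e^(0.008·RH+0.085·T) = 2.055 μm/a
  r_corr = 0.4144 + 2.055 = 2.47 μm/a
Ordering by μm/a: zinc (2.47) > copper (2.24)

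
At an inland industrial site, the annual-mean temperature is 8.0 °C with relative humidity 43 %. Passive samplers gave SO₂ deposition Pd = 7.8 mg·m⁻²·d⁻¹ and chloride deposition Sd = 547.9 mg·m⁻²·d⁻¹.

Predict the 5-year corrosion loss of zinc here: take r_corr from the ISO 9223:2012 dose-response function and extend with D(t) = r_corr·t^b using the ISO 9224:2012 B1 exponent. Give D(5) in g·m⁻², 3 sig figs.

D(5) = 52.5 g·m⁻²

zinc: f(T) = +0.038·(T−10) [T≤10 °C] = -0.0760
  SO₂ term: 0.0129·7.8^0.44·exp(0.046·43-0.0760) = 0.2134
  Sd branch = 0.0175·Sd^0.57·e^(0.008·RH+0.085·T) = 1.773 μm/a
  r_corr = 0.2134 + 1.773 = 1.987 μm/a
Power-law: D(5) = r_corr · 5^0.813
  D(5) = 1.987 × 5^0.813 = 1.987 × 3.701 = 7.352 μm
  Mass loss = 7.352 μm × 7.14 g/cm³ = 52.49 g·m⁻²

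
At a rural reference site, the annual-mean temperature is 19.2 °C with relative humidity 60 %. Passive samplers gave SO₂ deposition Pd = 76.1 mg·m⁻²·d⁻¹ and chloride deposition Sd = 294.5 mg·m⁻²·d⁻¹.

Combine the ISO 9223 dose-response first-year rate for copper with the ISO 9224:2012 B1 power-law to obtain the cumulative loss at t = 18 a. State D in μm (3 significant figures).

copper: temperature factor f = -0.080·(9.2) = -0.7360
  sulphur-dioxide contribution → 0.2699 μm/a
  chloride contribution → 1.057 μm/a
  ⇒ r_corr(copper) = 1.327 μm/a
ISO 9224: D(t) = r_corr · t^b with b = 0.667 (copper, B1)
  D(18) = 1.327 × 18^0.667 = 1.327 × 6.875 = 9.122 μm

D(18) = 9.12 μm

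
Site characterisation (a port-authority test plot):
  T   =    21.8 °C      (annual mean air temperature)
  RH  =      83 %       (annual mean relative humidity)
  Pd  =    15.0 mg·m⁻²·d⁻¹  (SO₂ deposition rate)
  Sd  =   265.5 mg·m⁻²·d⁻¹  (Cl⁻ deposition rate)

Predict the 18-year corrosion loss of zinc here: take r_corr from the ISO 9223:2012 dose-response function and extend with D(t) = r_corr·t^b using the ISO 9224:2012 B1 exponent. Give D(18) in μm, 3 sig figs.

D(18) = 63.5 μm

zinc: f(T) = -0.071·(T−10) [T>10 °C] = -0.8378
  sulphur-dioxide contribution → 0.8363 μm/a
  chloride contribution → 5.222 μm/a
  total first-year rate 6.059 μm/a
Power-law: D(18) = r_corr · 18^0.813
  D(18) = 6.059 × 18^0.813 = 6.059 × 10.48 = 63.52 μm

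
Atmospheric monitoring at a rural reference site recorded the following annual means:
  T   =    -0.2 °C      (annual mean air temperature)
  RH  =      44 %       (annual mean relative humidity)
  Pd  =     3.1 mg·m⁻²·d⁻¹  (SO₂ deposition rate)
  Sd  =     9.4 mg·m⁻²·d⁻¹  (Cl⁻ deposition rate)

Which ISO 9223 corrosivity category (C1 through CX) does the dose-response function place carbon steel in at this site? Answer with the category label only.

carbon steel: temperature factor f = +0.150·(-10.2) = -1.5300
  sulphur-dioxide contribution → 1.664 μm/a
  chloride contribution → 1.734 μm/a
  total first-year rate 3.398 μm/a
ISO 9223 Table 2 (carbon steel): 1.3 < 3.4 ≤ 25 μm/a ⇒ C2

C2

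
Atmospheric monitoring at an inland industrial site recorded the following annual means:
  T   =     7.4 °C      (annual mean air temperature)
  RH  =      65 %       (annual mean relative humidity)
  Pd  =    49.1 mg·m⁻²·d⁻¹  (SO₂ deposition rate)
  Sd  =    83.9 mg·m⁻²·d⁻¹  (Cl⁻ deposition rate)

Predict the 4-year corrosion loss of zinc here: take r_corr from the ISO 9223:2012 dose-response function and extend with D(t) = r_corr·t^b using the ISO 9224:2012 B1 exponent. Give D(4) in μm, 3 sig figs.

zinc: temperature factor f = +0.038·(-2.6) = -0.0988
  sulphur-dioxide contribution → 1.289 μm/a
  chloride contribution → 0.6896 μm/a
  total first-year rate 1.979 μm/a
Power-law: D(4) = r_corr · 4^0.813
  D(4) = 1.979 × 4^0.813 = 1.979 × 3.087 = 6.107 μm

D(4) = 6.11 μm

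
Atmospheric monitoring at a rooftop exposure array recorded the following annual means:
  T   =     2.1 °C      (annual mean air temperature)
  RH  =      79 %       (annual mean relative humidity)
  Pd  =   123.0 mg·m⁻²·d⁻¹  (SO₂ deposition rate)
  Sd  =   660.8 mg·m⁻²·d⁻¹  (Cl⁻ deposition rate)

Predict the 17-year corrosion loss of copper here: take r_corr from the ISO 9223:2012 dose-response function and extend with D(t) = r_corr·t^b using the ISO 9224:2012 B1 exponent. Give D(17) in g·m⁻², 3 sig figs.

copper: f(T) = +0.126·(T−10) [T≤10 °C] = -0.9954
  Pd branch = 0.0053·Pd^0.26·e^(0.059·RH+f) = 0.7238 μm/a
  Cl⁻ term: 0.01025·660.8^0.27·exp(0.036·79+0.049·2.1) = 1.127
  sum: 0.7238 + 1.127 → r_corr = 1.851 μm/a
Long-term exponent b (ISO 9224 Table 2, B1) = 0.667
  D(17) = 1.851 × 17^0.667 = 1.851 × 6.618 = 12.25 μm
  Mass loss = 12.25 μm × 8.96 g/cm³ = 109.7 g·m⁻²

D(17) = 110 g·m⁻²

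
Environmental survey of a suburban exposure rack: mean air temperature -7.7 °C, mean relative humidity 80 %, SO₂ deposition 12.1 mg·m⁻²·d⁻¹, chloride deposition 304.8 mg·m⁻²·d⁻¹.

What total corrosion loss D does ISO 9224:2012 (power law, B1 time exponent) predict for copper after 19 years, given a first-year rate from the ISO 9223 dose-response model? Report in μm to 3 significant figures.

copper: T≤10 °C ⇒ hinge +0.126·(-7.7−10) = -2.2302
  sulphur-dioxide contribution → 0.1222 μm/a
  chloride contribution → 0.5866 μm/a
  total first-year rate 0.7088 μm/a
ISO 9224: D(t) = r_corr · t^b with b = 0.667 (copper, B1)
  D(19) = 0.7088 × 19^0.667 = 0.7088 × 7.127 = 5.052 μm

D(19) = 5.05 μm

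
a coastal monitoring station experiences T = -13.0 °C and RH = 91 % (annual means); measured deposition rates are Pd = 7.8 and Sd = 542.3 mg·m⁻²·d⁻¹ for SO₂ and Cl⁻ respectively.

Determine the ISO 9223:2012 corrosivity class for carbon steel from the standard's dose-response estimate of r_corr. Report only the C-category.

C4

carbon steel: f(T) = +0.150·(T−10) [T≤10 °C] = -3.4500
  SO₂ term: 1.77·7.8^0.52·exp(0.02·91-3.4500) = 1.009
  Sd branch = 0.102·Sd^0.62·e^(0.033·RH+0.04·T) = 60.56 μm/a
  sum: 1.009 + 60.56 → r_corr = 61.57 μm/a
61.6 μm/a falls in (50, 80] for carbon steel → category C4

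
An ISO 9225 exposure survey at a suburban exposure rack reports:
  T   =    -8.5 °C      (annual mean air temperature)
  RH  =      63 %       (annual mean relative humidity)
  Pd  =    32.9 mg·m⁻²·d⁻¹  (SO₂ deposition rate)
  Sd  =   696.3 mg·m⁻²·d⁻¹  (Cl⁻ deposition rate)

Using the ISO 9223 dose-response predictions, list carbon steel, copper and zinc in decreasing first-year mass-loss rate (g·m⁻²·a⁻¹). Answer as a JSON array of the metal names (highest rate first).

carbon steel: f(T) = +0.150·(T−10) [T≤10 °C] = -2.7750
  Pd branch = 1.77·Pd^0.52·e^(0.02·RH+f) = 2.393 μm/a
  Cl⁻ term: 0.102·696.3^0.62·exp(0.033·63+0.04·-8.5) = 33.6
  sum: 2.393 + 33.6 → r_corr = 36 μm/a
  mass loss = 36 μm/a × 7.85 g/cm³ = 282.6 g·m⁻²·a⁻¹
copper: temperature factor f = +0.126·(-18.5) = -2.3310
  Pd branch = 0.0053·Pd^0.26·e^(0.059·RH+f) = 0.05256 μm/a
  Cl⁻ term: 0.01025·696.3^0.27·exp(0.036·63+0.049·-8.5) = 0.3823
  r_corr = 0.05256 + 0.3823 = 0.4348 μm/a
  mass loss = 0.4348 μm/a × 8.96 g/cm³ = 3.896 g·m⁻²·a⁻¹
zinc: temperature factor f = +0.038·(-18.5) = -0.7030
  Pd branch = 0.0129·Pd^0.44·e^(0.046·RH+f) = 0.5388 μm/a
  Cl⁻ term: 0.0175·696.3^0.57·exp(0.008·63+0.085·-8.5) = 0.5869
  sum: 0.5388 + 0.5869 → r_corr = 1.126 μm/a
  mass loss = 1.126 μm/a × 7.14 g/cm³ = 8.037 g·m⁻²·a⁻¹
Ordering by g·m⁻²·a⁻¹: carbon steel (283) > zinc (8.04) > copper (3.9)

["carbon steel", "zinc", "copper"]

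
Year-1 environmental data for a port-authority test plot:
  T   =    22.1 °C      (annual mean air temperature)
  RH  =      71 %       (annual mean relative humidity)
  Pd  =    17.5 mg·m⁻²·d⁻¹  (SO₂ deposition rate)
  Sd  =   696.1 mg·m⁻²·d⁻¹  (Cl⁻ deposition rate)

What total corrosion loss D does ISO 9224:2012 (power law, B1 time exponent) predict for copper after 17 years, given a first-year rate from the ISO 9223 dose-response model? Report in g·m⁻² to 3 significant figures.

D(17) = 152 g·m⁻²

copper: T>10 °C ⇒ hinge -0.080·(22.1−10) = -0.9680
  sulphur-dioxide contribution → 0.2795 μm/a
  chloride contribution → 2.283 μm/a
  total first-year rate 2.563 μm/a
Long-term exponent b (ISO 9224 Table 2, B1) = 0.667
  D(17) = 2.563 × 17^0.667 = 2.563 × 6.618 = 16.96 μm
  Mass loss = 16.96 μm × 8.96 g/cm³ = 152 g·m⁻²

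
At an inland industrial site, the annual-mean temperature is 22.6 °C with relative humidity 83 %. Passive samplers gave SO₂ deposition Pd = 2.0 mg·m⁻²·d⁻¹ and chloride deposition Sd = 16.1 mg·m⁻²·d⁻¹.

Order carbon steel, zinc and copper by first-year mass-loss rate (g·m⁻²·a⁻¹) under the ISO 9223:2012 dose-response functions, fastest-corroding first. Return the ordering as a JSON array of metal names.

["carbon steel", "copper", "zinc"]

carbon steel: temperature factor f = -0.054·(12.6) = -0.6804
  Pd branch = 1.77·Pd^0.52·e^(0.02·RH+f) = 6.76 μm/a
  Cl⁻ term: 0.102·16.1^0.62·exp(0.033·83+0.04·22.6) = 21.83
  sum: 6.76 + 21.83 → r_corr = 28.59 μm/a
  mass loss = 28.59 μm/a × 7.85 g/cm³ = 224.4 g·m⁻²·a⁻¹
zinc: temperature factor f = -0.071·(12.6) = -0.8946
  SO₂ term: 0.0129·2.0^0.44·exp(0.046·83-0.8946) = 0.3256
  Sd branch = 0.0175·Sd^0.57·e^(0.008·RH+0.085·T) = 1.131 μm/a
  sum: 0.3256 + 1.131 → r_corr = 1.457 μm/a
  mass loss = 1.457 μm/a × 7.14 g/cm³ = 10.4 g·m⁻²·a⁻¹
copper: T>10 °C ⇒ hinge -0.080·(22.6−10) = -1.0080
  SO₂ term: 0.0053·2.0^0.26·exp(0.059·83-1.0080) = 0.3101
  Cl⁻ term: 0.01025·16.1^0.27·exp(0.036·83+0.049·22.6) = 1.304
  sum: 0.3101 + 1.304 → r_corr = 1.614 μm/a
  mass loss = 1.614 μm/a × 8.96 g/cm³ = 14.46 g·m⁻²·a⁻¹
Ordering by g·m⁻²·a⁻¹: carbon steel (224) > copper (14.5) > zinc (10.4)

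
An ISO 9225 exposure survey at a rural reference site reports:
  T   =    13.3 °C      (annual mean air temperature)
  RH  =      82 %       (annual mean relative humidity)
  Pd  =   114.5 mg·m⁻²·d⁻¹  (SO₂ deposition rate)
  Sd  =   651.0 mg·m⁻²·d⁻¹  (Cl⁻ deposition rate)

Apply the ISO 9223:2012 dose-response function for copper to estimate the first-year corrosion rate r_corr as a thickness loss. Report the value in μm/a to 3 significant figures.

r_corr = 3.93 μm/a

copper: temperature factor f = -0.080·(3.3) = -0.2640
  sulphur-dioxide contribution → 1.762 μm/a
  chloride contribution → 2.165 μm/a
  ⇒ r_corr(copper) = 3.927 μm/a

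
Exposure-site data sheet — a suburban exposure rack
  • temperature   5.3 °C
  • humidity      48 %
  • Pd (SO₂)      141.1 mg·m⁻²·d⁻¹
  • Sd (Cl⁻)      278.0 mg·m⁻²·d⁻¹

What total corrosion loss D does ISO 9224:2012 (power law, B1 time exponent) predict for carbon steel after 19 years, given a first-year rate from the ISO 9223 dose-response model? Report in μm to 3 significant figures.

carbon steel: f(T) = +0.150·(T−10) [T≤10 °C] = -0.7050
  SO₂ term: 1.77·141.1^0.52·exp(0.02·48-0.7050) = 29.96
  Cl⁻ term: 0.102·278.0^0.62·exp(0.033·48+0.04·5.3) = 20.13
  r_corr = 29.96 + 20.13 = 50.09 μm/a
Long-term exponent b (ISO 9224 Table 2, B1) = 0.523
  D(19) = 50.09 × 19^0.523 = 50.09 × 4.664 = 233.6 μm

D(19) = 234 μm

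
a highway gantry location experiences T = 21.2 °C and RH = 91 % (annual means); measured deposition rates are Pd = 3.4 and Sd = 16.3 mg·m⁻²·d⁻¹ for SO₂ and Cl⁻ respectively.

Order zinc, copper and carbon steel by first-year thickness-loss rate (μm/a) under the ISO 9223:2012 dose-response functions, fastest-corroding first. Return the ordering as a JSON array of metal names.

["carbon steel", "copper", "zinc"]

zinc: f(T) = -0.071·(T−10) [T>10 °C] = -0.7952
  sulphur-dioxide contribution → 0.6562 μm/a
  chloride contribution → 1.078 μm/a
  ⇒ r_corr(zinc) = 1.735 μm/a
copper: f(T) = -0.080·(T−10) [T>10 °C] = -0.8960
  sulphur-dioxide contribution → 0.6384 μm/a
  chloride contribution → 1.629 μm/a
  ⇒ r_corr(copper) = 2.267 μm/a
carbon steel: f(T) = -0.054·(T−10) [T>10 °C] = -0.6048
  sulphur-dioxide contribution → 11.27 μm/a
  chloride contribution → 27.08 μm/a
  ⇒ r_corr(carbon steel) = 38.35 μm/a
Ordering by μm/a: carbon steel (38.4) > copper (2.27) > zinc (1.73)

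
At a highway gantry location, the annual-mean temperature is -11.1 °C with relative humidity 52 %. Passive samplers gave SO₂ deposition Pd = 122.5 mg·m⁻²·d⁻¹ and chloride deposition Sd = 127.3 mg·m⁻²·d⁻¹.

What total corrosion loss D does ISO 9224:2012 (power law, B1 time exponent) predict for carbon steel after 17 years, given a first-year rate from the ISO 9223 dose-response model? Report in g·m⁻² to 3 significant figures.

D(17) = 343 g·m⁻²

carbon steel: temperature factor f = +0.150·(-21.1) = -3.1650
  SO₂ term: 1.77·122.5^0.52·exp(0.02·52-3.1650) = 2.576
  Cl⁻ term: 0.102·127.3^0.62·exp(0.033·52+0.04·-11.1) = 7.345
  r_corr = 2.576 + 7.345 = 9.921 μm/a
Long-term exponent b (ISO 9224 Table 2, B1) = 0.523
  D(17) = 9.921 × 17^0.523 = 9.921 × 4.401 = 43.66 μm
  Mass loss = 43.66 μm × 7.85 g/cm³ = 342.7 g·m⁻²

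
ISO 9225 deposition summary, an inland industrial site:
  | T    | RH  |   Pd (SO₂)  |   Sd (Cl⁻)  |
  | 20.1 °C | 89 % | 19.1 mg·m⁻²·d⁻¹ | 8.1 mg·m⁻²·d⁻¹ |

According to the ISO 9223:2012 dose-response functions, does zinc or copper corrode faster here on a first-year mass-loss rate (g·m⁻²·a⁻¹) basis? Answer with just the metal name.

copper

zinc: temperature factor f = -0.071·(10.1) = -0.7171
  sulphur-dioxide contribution → 1.383 μm/a
  chloride contribution → 0.6488 μm/a
  ⇒ r_corr(zinc) = 2.032 μm/a
  mass loss = 2.032 μm/a × 7.14 g/cm³ = 14.51 g·m⁻²·a⁻¹
copper: temperature factor f = -0.080·(10.1) = -0.8080
  sulphur-dioxide contribution → 0.9703 μm/a
  chloride contribution → 1.189 μm/a
  total first-year rate 2.159 μm/a
  mass loss = 2.159 μm/a × 8.96 g/cm³ = 19.35 g·m⁻²·a⁻¹
Ordering by g·m⁻²·a⁻¹: copper (19.3) > zinc (14.5)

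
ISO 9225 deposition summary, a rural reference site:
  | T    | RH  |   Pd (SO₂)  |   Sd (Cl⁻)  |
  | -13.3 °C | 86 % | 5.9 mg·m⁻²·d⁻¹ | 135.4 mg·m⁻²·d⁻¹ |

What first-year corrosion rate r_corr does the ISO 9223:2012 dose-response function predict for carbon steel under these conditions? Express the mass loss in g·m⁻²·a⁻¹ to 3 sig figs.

carbon steel: temperature factor f = +0.150·(-23.3) = -3.4950
  SO₂ term: 1.77·5.9^0.52·exp(0.02·86-3.4950) = 0.755
  Cl⁻ term: 0.102·135.4^0.62·exp(0.033·86+0.04·-13.3) = 21.46
  r_corr = 0.755 + 21.46 = 22.22 μm/a
Convert to mass loss: 22.22 μm/a × 7.85 g/cm³ = 174.4 g·m⁻²·a⁻¹

r_corr = 174 g·m⁻²·a⁻¹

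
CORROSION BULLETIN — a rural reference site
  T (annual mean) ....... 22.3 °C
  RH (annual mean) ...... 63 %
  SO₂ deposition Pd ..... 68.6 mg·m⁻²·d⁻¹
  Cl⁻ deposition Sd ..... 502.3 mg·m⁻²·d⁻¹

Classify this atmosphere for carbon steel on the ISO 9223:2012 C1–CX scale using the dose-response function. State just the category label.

C5

carbon steel: temperature factor f = -0.054·(12.3) = -0.6642
  SO₂ term: 1.77·68.6^0.52·exp(0.02·63-0.6642) = 28.95
  Sd branch = 0.102·Sd^0.62·e^(0.033·RH+0.04·T) = 94.08 μm/a
  sum: 28.95 + 94.08 → r_corr = 123 μm/a
Category bounds: 80…200 μm/a bracket r_corr ⇒ C5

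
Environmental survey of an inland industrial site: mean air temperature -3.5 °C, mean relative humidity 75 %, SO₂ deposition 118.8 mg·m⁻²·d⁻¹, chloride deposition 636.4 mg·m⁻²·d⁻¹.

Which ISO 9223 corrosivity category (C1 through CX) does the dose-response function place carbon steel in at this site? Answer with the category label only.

C4

carbon steel: T≤10 °C ⇒ hinge +0.150·(-3.5−10) = -2.0250
  sulphur-dioxide contribution → 12.56 μm/a
  chloride contribution → 57.68 μm/a
  ⇒ r_corr(carbon steel) = 70.23 μm/a
ISO 9223 Table 2 (carbon steel): 50 < 70.2 ≤ 80 μm/a ⇒ C4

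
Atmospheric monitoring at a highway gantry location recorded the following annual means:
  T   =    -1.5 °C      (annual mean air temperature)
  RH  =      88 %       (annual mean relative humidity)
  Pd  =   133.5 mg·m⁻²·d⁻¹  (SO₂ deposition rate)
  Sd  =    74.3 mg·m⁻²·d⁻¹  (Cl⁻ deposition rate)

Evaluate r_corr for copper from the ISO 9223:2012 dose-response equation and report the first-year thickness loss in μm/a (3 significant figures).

copper: T≤10 °C ⇒ hinge +0.126·(-1.5−10) = -1.4490
  Pd branch = 0.0053·Pd^0.26·e^(0.059·RH+f) = 0.7989 μm/a
  Cl⁻ term: 0.01025·74.3^0.27·exp(0.036·88+0.049·-1.5) = 0.7241
  sum: 0.7989 + 0.7241 → r_corr = 1.523 μm/a

r_corr = 1.52 μm/a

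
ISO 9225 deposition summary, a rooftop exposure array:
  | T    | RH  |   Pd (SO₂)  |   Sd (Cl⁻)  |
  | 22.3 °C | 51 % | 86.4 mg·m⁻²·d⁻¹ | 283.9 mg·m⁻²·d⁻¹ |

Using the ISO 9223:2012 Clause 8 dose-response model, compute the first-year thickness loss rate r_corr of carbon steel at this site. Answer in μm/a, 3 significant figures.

r_corr = 70.1 μm/a

carbon steel: temperature factor f = -0.054·(12.3) = -0.6642
  Pd branch = 1.77·Pd^0.52·e^(0.02·RH+f) = 25.67 μm/a
  Cl⁻ term: 0.102·283.9^0.62·exp(0.033·51+0.04·22.3) = 44.45
  r_corr = 25.67 + 44.45 = 70.12 μm/a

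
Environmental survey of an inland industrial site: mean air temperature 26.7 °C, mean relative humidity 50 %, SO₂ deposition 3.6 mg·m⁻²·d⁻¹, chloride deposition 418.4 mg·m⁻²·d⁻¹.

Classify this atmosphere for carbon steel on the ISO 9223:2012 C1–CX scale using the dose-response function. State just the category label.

carbon steel: temperature factor f = -0.054·(16.7) = -0.9018
  sulphur-dioxide contribution → 3.801 μm/a
  chloride contribution → 65.22 μm/a
  ⇒ r_corr(carbon steel) = 69.02 μm/a
69 μm/a falls in (50, 80] for carbon steel → category C4

C4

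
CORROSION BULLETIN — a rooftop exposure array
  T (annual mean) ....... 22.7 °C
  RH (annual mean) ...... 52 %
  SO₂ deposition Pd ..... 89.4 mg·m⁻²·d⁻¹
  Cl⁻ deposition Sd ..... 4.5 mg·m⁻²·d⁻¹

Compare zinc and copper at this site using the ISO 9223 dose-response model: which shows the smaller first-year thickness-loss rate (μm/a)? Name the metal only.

copper

zinc: f(T) = -0.071·(T−10) [T>10 °C] = -0.9017
  SO₂ term: 0.0129·89.4^0.44·exp(0.046·52-0.9017) = 0.4134
  Sd branch = 0.0175·Sd^0.57·e^(0.008·RH+0.085·T) = 0.4305 μm/a
  r_corr = 0.4134 + 0.4305 = 0.844 μm/a
copper: f(T) = -0.080·(T−10) [T>10 °C] = -1.0160
  Pd branch = 0.0053·Pd^0.26·e^(0.059·RH+f) = 0.1327 μm/a
  Sd branch = 0.01025·Sd^0.27·e^(0.036·RH+0.049·T) = 0.3042 μm/a
  r_corr = 0.1327 + 0.3042 = 0.4369 μm/a
Ordering by μm/a: zinc (0.844) > copper (0.437)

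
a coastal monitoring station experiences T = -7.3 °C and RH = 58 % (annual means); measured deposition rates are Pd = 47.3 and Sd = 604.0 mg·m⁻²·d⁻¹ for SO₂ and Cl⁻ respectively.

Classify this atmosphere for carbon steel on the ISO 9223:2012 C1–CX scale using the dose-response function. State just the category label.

carbon steel: T≤10 °C ⇒ hinge +0.150·(-7.3−10) = -2.5950
  Pd branch = 1.77·Pd^0.52·e^(0.02·RH+f) = 3.131 μm/a
  Sd branch = 0.102·Sd^0.62·e^(0.033·RH+0.04·T) = 27.37 μm/a
  r_corr = 3.131 + 27.37 = 30.5 μm/a
Category bounds: 25…50 μm/a bracket r_corr ⇒ C3

C3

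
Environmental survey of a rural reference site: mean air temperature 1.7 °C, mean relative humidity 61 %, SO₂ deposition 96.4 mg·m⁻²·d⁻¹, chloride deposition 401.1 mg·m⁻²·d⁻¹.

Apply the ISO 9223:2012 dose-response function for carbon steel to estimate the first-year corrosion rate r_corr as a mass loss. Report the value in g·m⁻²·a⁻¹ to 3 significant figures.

r_corr = 410 g·m⁻²·a⁻¹

carbon steel: f(T) = +0.150·(T−10) [T≤10 °C] = -1.2450
  Pd branch = 1.77·Pd^0.52·e^(0.02·RH+f) = 18.57 μm/a
  Cl⁻ term: 0.102·401.1^0.62·exp(0.033·61+0.04·1.7) = 33.6
  sum: 18.57 + 33.6 → r_corr = 52.17 μm/a
Convert to mass loss: 52.17 μm/a × 7.85 g/cm³ = 409.6 g·m⁻²·a⁻¹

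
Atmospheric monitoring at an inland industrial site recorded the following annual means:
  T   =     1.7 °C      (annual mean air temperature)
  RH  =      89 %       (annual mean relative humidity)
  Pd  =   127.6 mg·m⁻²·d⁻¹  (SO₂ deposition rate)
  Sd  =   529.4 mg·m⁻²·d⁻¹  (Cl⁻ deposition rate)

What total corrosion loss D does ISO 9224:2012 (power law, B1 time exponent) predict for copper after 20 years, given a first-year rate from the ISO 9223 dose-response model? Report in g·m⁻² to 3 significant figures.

D(20) = 181 g·m⁻²

copper: T≤10 °C ⇒ hinge +0.126·(1.7−10) = -1.0458
  sulphur-dioxide contribution → 1.253 μm/a
  chloride contribution → 1.492 μm/a
  total first-year rate 2.746 μm/a
Long-term exponent b (ISO 9224 Table 2, B1) = 0.667
  D(20) = 2.746 × 20^0.667 = 2.746 × 7.375 = 20.25 μm
  Mass loss = 20.25 μm × 8.96 g/cm³ = 181.4 g·m⁻²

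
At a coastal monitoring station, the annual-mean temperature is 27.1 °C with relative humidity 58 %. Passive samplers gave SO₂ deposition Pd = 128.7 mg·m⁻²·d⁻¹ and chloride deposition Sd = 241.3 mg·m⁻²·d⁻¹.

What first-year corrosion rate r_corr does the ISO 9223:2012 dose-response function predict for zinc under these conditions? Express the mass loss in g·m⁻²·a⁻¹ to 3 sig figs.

r_corr = 48.7 g·m⁻²·a⁻¹

zinc: T>10 °C ⇒ hinge -0.071·(27.1−10) = -1.2141
  Pd branch = 0.0129·Pd^0.44·e^(0.046·RH+f) = 0.468 μm/a
  Cl⁻ term: 0.0175·241.3^0.57·exp(0.008·58+0.085·27.1) = 6.353
  r_corr = 0.468 + 6.353 = 6.821 μm/a
Convert to mass loss: 6.821 μm/a × 7.14 g/cm³ = 48.7 g·m⁻²·a⁻¹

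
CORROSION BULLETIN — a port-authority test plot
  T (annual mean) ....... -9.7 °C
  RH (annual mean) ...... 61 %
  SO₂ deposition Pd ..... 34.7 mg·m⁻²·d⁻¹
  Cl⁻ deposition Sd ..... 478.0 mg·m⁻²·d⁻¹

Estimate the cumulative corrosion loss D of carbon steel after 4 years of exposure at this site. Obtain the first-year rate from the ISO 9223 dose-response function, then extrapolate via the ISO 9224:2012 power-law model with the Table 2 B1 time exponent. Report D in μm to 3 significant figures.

carbon steel: f(T) = +0.150·(T−10) [T≤10 °C] = -2.9550
  Pd branch = 1.77·Pd^0.52·e^(0.02·RH+f) = 1.974 μm/a
  Cl⁻ term: 0.102·478.0^0.62·exp(0.033·61+0.04·-9.7) = 23.75
  sum: 1.974 + 23.75 → r_corr = 25.72 μm/a
Long-term exponent b (ISO 9224 Table 2, B1) = 0.523
  D(4) = 25.72 × 4^0.523 = 25.72 × 2.065 = 53.11 μm

D(4) = 53.1 μm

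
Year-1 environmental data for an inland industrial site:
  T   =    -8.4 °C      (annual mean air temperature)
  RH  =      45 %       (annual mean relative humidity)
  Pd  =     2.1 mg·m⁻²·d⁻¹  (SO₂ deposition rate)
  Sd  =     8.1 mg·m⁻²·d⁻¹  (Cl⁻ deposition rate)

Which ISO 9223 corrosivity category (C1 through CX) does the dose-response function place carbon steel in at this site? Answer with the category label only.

C2

carbon steel: temperature factor f = +0.150·(-18.4) = -2.7600
  sulphur-dioxide contribution → 0.4053 μm/a
  chloride contribution → 1.177 μm/a
  total first-year rate 1.583 μm/a
ISO 9223 Table 2 (carbon steel): 1.3 < 1.58 ≤ 25 μm/a ⇒ C2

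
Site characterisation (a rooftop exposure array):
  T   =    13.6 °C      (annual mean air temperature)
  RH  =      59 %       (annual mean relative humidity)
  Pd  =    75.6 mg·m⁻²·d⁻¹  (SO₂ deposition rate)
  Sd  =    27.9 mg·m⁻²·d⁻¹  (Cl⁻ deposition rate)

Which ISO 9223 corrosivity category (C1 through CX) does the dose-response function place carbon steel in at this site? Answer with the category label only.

C4

carbon steel: f(T) = -0.054·(T−10) [T>10 °C] = -0.1944
  sulphur-dioxide contribution → 44.96 μm/a
  chloride contribution → 9.698 μm/a
  total first-year rate 54.66 μm/a
Category bounds: 50…80 μm/a bracket r_corr ⇒ C4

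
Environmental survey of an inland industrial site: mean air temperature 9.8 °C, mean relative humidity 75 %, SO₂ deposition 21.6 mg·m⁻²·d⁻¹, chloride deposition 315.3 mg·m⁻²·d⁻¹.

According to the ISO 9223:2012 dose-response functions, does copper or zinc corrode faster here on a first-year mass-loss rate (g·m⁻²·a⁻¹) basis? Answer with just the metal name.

zinc

copper: temperature factor f = +0.126·(-0.2) = -0.0252
  Pd branch = 0.0053·Pd^0.26·e^(0.059·RH+f) = 0.9595 μm/a
  Cl⁻ term: 0.01025·315.3^0.27·exp(0.036·75+0.049·9.8) = 1.166
  sum: 0.9595 + 1.166 → r_corr = 2.125 μm/a
  mass loss = 2.125 μm/a × 8.96 g/cm³ = 19.04 g·m⁻²·a⁻¹
zinc: T≤10 °C ⇒ hinge +0.038·(9.8−10) = -0.0076
  SO₂ term: 0.0129·21.6^0.44·exp(0.046·75-0.0076) = 1.559
  Sd branch = 0.0175·Sd^0.57·e^(0.008·RH+0.085·T) = 1.948 μm/a
  sum: 1.559 + 1.948 → r_corr = 3.507 μm/a
  mass loss = 3.507 μm/a × 7.14 g/cm³ = 25.04 g·m⁻²·a⁻¹
Ordering by g·m⁻²·a⁻¹: zinc (25) > copper (19)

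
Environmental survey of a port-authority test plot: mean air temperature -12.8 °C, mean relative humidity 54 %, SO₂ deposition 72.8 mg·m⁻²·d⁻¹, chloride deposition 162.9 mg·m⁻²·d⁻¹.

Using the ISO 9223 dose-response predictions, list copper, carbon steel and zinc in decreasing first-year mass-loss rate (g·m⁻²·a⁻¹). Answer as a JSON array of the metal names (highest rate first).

["carbon steel", "zinc", "copper"]

copper: temperature factor f = +0.126·(-22.8) = -2.8728
  SO₂ term: 0.0053·72.8^0.26·exp(0.059·54-2.8728) = 0.0221
  Cl⁻ term: 0.01025·162.9^0.27·exp(0.036·54+0.049·-12.8) = 0.1513
  r_corr = 0.0221 + 0.1513 = 0.1734 μm/a
  mass loss = 0.1734 μm/a × 8.96 g/cm³ = 1.554 g·m⁻²·a⁻¹
carbon steel: f(T) = +0.150·(T−10) [T≤10 °C] = -3.4200
  SO₂ term: 1.77·72.8^0.52·exp(0.02·54-3.4200) = 1.585
  Cl⁻ term: 0.102·162.9^0.62·exp(0.033·54+0.04·-12.8) = 8.542
  r_corr = 1.585 + 8.542 = 10.13 μm/a
  mass loss = 10.13 μm/a × 7.85 g/cm³ = 79.49 g·m⁻²·a⁻¹
zinc: T≤10 °C ⇒ hinge +0.038·(-12.8−10) = -0.8664
  Pd branch = 0.0129·Pd^0.44·e^(0.046·RH+f) = 0.429 μm/a
  Cl⁻ term: 0.0175·162.9^0.57·exp(0.008·54+0.085·-12.8) = 0.1656
  r_corr = 0.429 + 0.1656 = 0.5945 μm/a
  mass loss = 0.5945 μm/a × 7.14 g/cm³ = 4.245 g·m⁻²·a⁻¹
Ordering by g·m⁻²·a⁻¹: carbon steel (79.5) > zinc (4.24) > copper (1.55)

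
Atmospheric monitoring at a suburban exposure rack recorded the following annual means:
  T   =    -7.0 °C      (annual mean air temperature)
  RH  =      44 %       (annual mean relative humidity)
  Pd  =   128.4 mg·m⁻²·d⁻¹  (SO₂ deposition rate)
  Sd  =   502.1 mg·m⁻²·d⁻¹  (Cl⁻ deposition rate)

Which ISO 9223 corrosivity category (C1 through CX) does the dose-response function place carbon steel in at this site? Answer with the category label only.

C2

carbon steel: T≤10 °C ⇒ hinge +0.150·(-7.0−10) = -2.5500
  sulphur-dioxide contribution → 4.161 μm/a
  chloride contribution → 15.56 μm/a
  ⇒ r_corr(carbon steel) = 19.72 μm/a
Category bounds: 1.3…25 μm/a bracket r_corr ⇒ C2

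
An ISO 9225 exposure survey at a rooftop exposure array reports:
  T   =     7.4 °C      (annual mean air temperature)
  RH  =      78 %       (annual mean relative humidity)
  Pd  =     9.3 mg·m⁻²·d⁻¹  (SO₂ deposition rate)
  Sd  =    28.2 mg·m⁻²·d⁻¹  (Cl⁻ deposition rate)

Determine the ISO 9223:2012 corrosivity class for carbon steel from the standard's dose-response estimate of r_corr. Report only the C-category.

carbon steel: f(T) = +0.150·(T−10) [T≤10 °C] = -0.3900
  sulphur-dioxide contribution → 18.18 μm/a
  chloride contribution → 14.26 μm/a
  total first-year rate 32.45 μm/a
Category bounds: 25…50 μm/a bracket r_corr ⇒ C3

C3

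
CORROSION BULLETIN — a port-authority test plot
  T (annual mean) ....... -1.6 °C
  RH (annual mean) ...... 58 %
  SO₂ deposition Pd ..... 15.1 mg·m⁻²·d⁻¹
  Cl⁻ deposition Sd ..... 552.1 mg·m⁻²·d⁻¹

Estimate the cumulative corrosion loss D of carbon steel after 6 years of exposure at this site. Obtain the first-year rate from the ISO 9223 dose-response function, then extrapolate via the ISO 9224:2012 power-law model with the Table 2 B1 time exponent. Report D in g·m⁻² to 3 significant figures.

D(6) = 733 g·m⁻²

carbon steel: f(T) = +0.150·(T−10) [T≤10 °C] = -1.7400
  sulphur-dioxide contribution → 4.066 μm/a
  chloride contribution → 32.52 μm/a
  ⇒ r_corr(carbon steel) = 36.58 μm/a
Power-law: D(6) = r_corr · 6^0.523
  D(6) = 36.58 × 6^0.523 = 36.58 × 2.553 = 93.38 μm
  Mass loss = 93.38 μm × 7.85 g/cm³ = 733 g·m⁻²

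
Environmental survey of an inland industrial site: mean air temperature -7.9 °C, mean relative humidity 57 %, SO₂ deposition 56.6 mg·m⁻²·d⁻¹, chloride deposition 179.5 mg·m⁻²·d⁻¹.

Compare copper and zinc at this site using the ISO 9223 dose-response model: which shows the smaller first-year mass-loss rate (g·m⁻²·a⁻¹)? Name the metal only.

copper

copper: temperature factor f = +0.126·(-17.9) = -2.2554
  sulphur-dioxide contribution → 0.04582 μm/a
  chloride contribution → 0.22 μm/a
  total first-year rate 0.2658 μm/a
  mass loss = 0.2658 μm/a × 8.96 g/cm³ = 2.382 g·m⁻²·a⁻¹
zinc: temperature factor f = +0.038·(-17.9) = -0.6802
  sulphur-dioxide contribution → 0.5311 μm/a
  chloride contribution → 0.2718 μm/a
  ⇒ r_corr(zinc) = 0.8029 μm/a
  mass loss = 0.8029 μm/a × 7.14 g/cm³ = 5.732 g·m⁻²·a⁻¹
Ordering by g·m⁻²·a⁻¹: zinc (5.73) > copper (2.38)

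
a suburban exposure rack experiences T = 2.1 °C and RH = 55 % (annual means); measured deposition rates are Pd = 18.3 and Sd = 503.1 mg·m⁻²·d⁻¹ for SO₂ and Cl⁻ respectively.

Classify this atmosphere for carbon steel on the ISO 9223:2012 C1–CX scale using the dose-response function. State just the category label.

carbon steel: T≤10 °C ⇒ hinge +0.150·(2.1−10) = -1.1850
  SO₂ term: 1.77·18.3^0.52·exp(0.02·55-1.1850) = 7.371
  Sd branch = 0.102·Sd^0.62·e^(0.033·RH+0.04·T) = 32.24 μm/a
  sum: 7.371 + 32.24 → r_corr = 39.61 μm/a
ISO 9223 Table 2 (carbon steel): 25 < 39.6 ≤ 50 μm/a ⇒ C3

C3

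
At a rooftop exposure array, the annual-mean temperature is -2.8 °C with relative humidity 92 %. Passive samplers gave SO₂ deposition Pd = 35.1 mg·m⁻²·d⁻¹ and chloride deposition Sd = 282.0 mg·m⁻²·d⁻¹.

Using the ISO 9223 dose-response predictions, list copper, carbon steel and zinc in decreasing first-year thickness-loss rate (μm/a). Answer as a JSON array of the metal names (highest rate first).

["carbon steel", "zinc", "copper"]

copper: f(T) = +0.126·(T−10) [T≤10 °C] = -1.6128
  SO₂ term: 0.0053·35.1^0.26·exp(0.059·92-1.6128) = 0.6067
  Sd branch = 0.01025·Sd^0.27·e^(0.036·RH+0.049·T) = 1.125 μm/a
  r_corr = 0.6067 + 1.125 = 1.732 μm/a
carbon steel: f(T) = +0.150·(T−10) [T≤10 °C] = -1.9200
  Pd branch = 1.77·Pd^0.52·e^(0.02·RH+f) = 10.39 μm/a
  Cl⁻ term: 0.102·282.0^0.62·exp(0.033·92+0.04·-2.8) = 62.75
  r_corr = 10.39 + 62.75 = 73.15 μm/a
zinc: f(T) = +0.038·(T−10) [T≤10 °C] = -0.4864
  Pd branch = 0.0129·Pd^0.44·e^(0.046·RH+f) = 2.613 μm/a
  Sd branch = 0.0175·Sd^0.57·e^(0.008·RH+0.085·T) = 0.7177 μm/a
  r_corr = 2.613 + 0.7177 = 3.331 μm/a
Ordering by μm/a: carbon steel (73.1) > zinc (3.33) > copper (1.73)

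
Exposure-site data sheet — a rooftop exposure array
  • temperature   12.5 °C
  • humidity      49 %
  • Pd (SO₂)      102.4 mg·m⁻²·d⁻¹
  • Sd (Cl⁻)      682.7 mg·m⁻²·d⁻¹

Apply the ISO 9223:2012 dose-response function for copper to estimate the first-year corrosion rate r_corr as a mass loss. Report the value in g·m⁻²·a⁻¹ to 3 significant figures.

copper: temperature factor f = -0.080·(2.5) = -0.2000
  Pd branch = 0.0053·Pd^0.26·e^(0.059·RH+f) = 0.2604 μm/a
  Cl⁻ term: 0.01025·682.7^0.27·exp(0.036·49+0.049·12.5) = 0.6428
  r_corr = 0.2604 + 0.6428 = 0.9032 μm/a
Convert to mass loss: 0.9032 μm/a × 8.96 g/cm³ = 8.093 g·m⁻²·a⁻¹

r_corr = 8.09 g·m⁻²·a⁻¹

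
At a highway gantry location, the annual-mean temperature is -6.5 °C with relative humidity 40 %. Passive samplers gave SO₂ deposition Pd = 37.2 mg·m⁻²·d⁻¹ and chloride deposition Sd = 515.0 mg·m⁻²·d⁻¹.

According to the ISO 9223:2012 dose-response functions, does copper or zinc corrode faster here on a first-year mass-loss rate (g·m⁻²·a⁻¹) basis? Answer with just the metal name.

zinc

copper: temperature factor f = +0.126·(-16.5) = -2.0790
  sulphur-dioxide contribution → 0.01797 μm/a
  chloride contribution → 0.1698 μm/a
  ⇒ r_corr(copper) = 0.1878 μm/a
  mass loss = 0.1878 μm/a × 8.96 g/cm³ = 1.683 g·m⁻²·a⁻¹
zinc: f(T) = +0.038·(T−10) [T≤10 °C] = -0.6270
  sulphur-dioxide contribution → 0.213 μm/a
  chloride contribution → 0.4873 μm/a
  ⇒ r_corr(zinc) = 0.7003 μm/a
  mass loss = 0.7003 μm/a × 7.14 g/cm³ = 5 g·m⁻²·a⁻¹
Ordering by g·m⁻²·a⁻¹: zinc (5) > copper (1.68)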